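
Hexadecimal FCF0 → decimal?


Positional values:
Position 0: 0 × 16^0 = 0 × 1 = 0
Position 1: F × 16^1 = 15 × 16 = 240
Position 2: C × 16^2 = 12 × 256 = 3072
Position 3: F × 16^3 = 15 × 4096 = 61440
Sum = 0 + 240 + 3072 + 61440
= 64752


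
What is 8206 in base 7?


Divide by 7 repeatedly:
8206 ÷ 7 = 1172 remainder 2
1172 ÷ 7 = 167 remainder 3
167 ÷ 7 = 23 remainder 6
23 ÷ 7 = 3 remainder 2
3 ÷ 7 = 0 remainder 3
Reading remainders bottom-up:
= 32632


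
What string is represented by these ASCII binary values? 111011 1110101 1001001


Codes (binary): 111011 1110101 1001001
Per-code ASCII lookup:
  111011 = 59  (special character) → ';'
  1110101 = 117  (range 97-122: lowercase, 117 - 97 = 20) → 'u'
  1001001 = 73  (range 65-90: uppercase, 73 - 65 = 8) → 'I'
= ';uI'


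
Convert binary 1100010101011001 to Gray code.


Binary: 1100010101011001
Gray code: G = B XOR (B >> 1)
B >> 1 = 0110001010101100
1100010101011001 XOR 0110001010101100:
  1 XOR 0 = 1
  1 XOR 1 = 0
  0 XOR 1 = 1
  0 XOR 0 = 0
  0 XOR 0 = 0
  1 XOR 0 = 1
  0 XOR 1 = 1
  1 XOR 0 = 1
  0 XOR 1 = 1
  1 XOR 0 = 1
  0 XOR 1 = 1
  1 XOR 0 = 1
  1 XOR 1 = 0
  0 XOR 1 = 1
  0 XOR 0 = 0
  1 XOR 0 = 1
= 1010011111110101


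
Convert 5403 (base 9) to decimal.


Positional values (base 9):
  3 × 9^0 = 3 × 1 = 3
  0 × 9^1 = 0 × 9 = 0
  4 × 9^2 = 4 × 81 = 324
  5 × 9^3 = 5 × 729 = 3645
Sum = 3 + 0 + 324 + 3645
= 3972


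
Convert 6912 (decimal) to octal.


Divide by 8 repeatedly:
6912 ÷ 8 = 864 remainder 0
864 ÷ 8 = 108 remainder 0
108 ÷ 8 = 13 remainder 4
13 ÷ 8 = 1 remainder 5
1 ÷ 8 = 0 remainder 1
Reading remainders bottom-up:
= 0o15400


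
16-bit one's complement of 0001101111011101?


Original: 0001101111011101
Invert all bits:
  bit 0: 0 → 1
  bit 1: 0 → 1
  bit 2: 0 → 1
  bit 3: 1 → 0
  bit 4: 1 → 0
  bit 5: 0 → 1
  bit 6: 1 → 0
  bit 7: 1 → 0
  bit 8: 1 → 0
  bit 9: 1 → 0
  bit 10: 0 → 1
  bit 11: 1 → 0
  bit 12: 1 → 0
  bit 13: 1 → 0
  bit 14: 0 → 1
  bit 15: 1 → 0
= 1110010000100010


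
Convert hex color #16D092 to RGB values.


Hex: #16D092
R = 16₁₆ = 22
G = D0₁₆ = 208
B = 92₁₆ = 146
= RGB(22, 208, 146)


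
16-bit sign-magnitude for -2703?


Sign bit: 1 (negative)
Magnitude: 2703 = 000101010001111
= 1000101010001111


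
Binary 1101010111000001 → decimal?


Positional values:
Bit 0: 1 × 2^0 = 1
Bit 6: 1 × 2^6 = 64
Bit 7: 1 × 2^7 = 128
Bit 8: 1 × 2^8 = 256
Bit 10: 1 × 2^10 = 1024
Bit 12: 1 × 2^12 = 4096
Bit 14: 1 × 2^14 = 16384
Bit 15: 1 × 2^15 = 32768
Sum = 1 + 64 + 128 + 256 + 1024 + 4096 + 16384 + 32768
= 54721


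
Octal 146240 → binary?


Each octal digit → 3 binary bits:
  1 = 001
  4 = 100
  6 = 110
  2 = 010
  4 = 100
  0 = 000
Concatenate: 001 100 110 010 100 000
= 001100110010100000


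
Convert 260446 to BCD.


Each digit → 4-bit binary:
  2 → 0010
  6 → 0110
  0 → 0000
  4 → 0100
  4 → 0100
  6 → 0110
= 0010 0110 0000 0100 0100 0110


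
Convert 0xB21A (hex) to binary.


Each hex digit → 4 binary bits:
  B = 1011
  2 = 0010
  1 = 0001
  A = 1010
Concatenate: 1011 0010 0001 1010
= 1011001000011010


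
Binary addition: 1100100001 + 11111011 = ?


Align and add column by column (LSB to MSB, carry propagating):
  01100100001
+ 00011111011
  -----------
  col 0: 1 + 1 + 0 (carry in) = 2 → bit 0, carry out 1
  col 1: 0 + 1 + 1 (carry in) = 2 → bit 0, carry out 1
  col 2: 0 + 0 + 1 (carry in) = 1 → bit 1, carry out 0
  col 3: 0 + 1 + 0 (carry in) = 1 → bit 1, carry out 0
  col 4: 0 + 1 + 0 (carry in) = 1 → bit 1, carry out 0
  col 5: 1 + 1 + 0 (carry in) = 2 → bit 0, carry out 1
  col 6: 0 + 1 + 1 (carry in) = 2 → bit 0, carry out 1
  col 7: 0 + 1 + 1 (carry in) = 2 → bit 0, carry out 1
  col 8: 1 + 0 + 1 (carry in) = 2 → bit 0, carry out 1
  col 9: 1 + 0 + 1 (carry in) = 2 → bit 0, carry out 1
  col 10: 0 + 0 + 1 (carry in) = 1 → bit 1, carry out 0
Reading bits MSB→LSB: 10000011100
Strip leading zeros: 10000011100
= 10000011100


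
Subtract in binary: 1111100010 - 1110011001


Align and subtract column by column (LSB to MSB, borrowing when needed):
  1111100010
- 1110011001
  ----------
  col 0: (0 - 0 borrow-in) - 1 → borrow from next column: (0+2) - 1 = 1, borrow out 1
  col 1: (1 - 1 borrow-in) - 0 → 0 - 0 = 0, borrow out 0
  col 2: (0 - 0 borrow-in) - 0 → 0 - 0 = 0, borrow out 0
  col 3: (0 - 0 borrow-in) - 1 → borrow from next column: (0+2) - 1 = 1, borrow out 1
  col 4: (0 - 1 borrow-in) - 1 → borrow from next column: (-1+2) - 1 = 0, borrow out 1
  col 5: (1 - 1 borrow-in) - 0 → 0 - 0 = 0, borrow out 0
  col 6: (1 - 0 borrow-in) - 0 → 1 - 0 = 1, borrow out 0
  col 7: (1 - 0 borrow-in) - 1 → 1 - 1 = 0, borrow out 0
  col 8: (1 - 0 borrow-in) - 1 → 1 - 1 = 0, borrow out 0
  col 9: (1 - 0 borrow-in) - 1 → 1 - 1 = 0, borrow out 0
Reading bits MSB→LSB: 0001001001
Strip leading zeros: 1001001
= 1001001


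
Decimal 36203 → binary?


Divide by 2 repeatedly:
36203 ÷ 2 = 18101 remainder 1
18101 ÷ 2 = 9050 remainder 1
9050 ÷ 2 = 4525 remainder 0
4525 ÷ 2 = 2262 remainder 1
2262 ÷ 2 = 1131 remainder 0
1131 ÷ 2 = 565 remainder 1
565 ÷ 2 = 282 remainder 1
282 ÷ 2 = 141 remainder 0
141 ÷ 2 = 70 remainder 1
70 ÷ 2 = 35 remainder 0
35 ÷ 2 = 17 remainder 1
17 ÷ 2 = 8 remainder 1
8 ÷ 2 = 4 remainder 0
4 ÷ 2 = 2 remainder 0
2 ÷ 2 = 1 remainder 0
1 ÷ 2 = 0 remainder 1
Reading remainders bottom-up:
= 1000110101101011


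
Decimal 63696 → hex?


Divide by 16 repeatedly:
63696 ÷ 16 = 3981 remainder 0 (0)
3981 ÷ 16 = 248 remainder 13 (D)
248 ÷ 16 = 15 remainder 8 (8)
15 ÷ 16 = 0 remainder 15 (F)
Reading remainders bottom-up:
= 0xF8D0


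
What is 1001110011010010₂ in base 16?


Group into 4-bit nibbles: 1001110011010010
  1001 = 9
  1100 = C
  1101 = D
  0010 = 2
= 0x9CD2


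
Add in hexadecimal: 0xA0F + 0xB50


Align and add column by column (LSB to MSB, each column mod 16 with carry):
  0A0F
+ 0B50
  ----
  col 0: F(15) + 0(0) + 0 (carry in) = 15 → F(15), carry out 0
  col 1: 0(0) + 5(5) + 0 (carry in) = 5 → 5(5), carry out 0
  col 2: A(10) + B(11) + 0 (carry in) = 21 → 5(5), carry out 1
  col 3: 0(0) + 0(0) + 1 (carry in) = 1 → 1(1), carry out 0
Reading digits MSB→LSB: 155F
Strip leading zeros: 155F
= 0x155F


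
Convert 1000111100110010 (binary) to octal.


Group into 3-bit groups: 001000111100110010
  001 = 1
  000 = 0
  111 = 7
  100 = 4
  110 = 6
  010 = 2
= 0o107462


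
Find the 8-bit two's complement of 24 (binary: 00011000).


Original: 00011000
Step 1 - Invert all bits: 11100111
Step 2 - Add 1: 11100111 + 1
= 11101000 (represents -24)


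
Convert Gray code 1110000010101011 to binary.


Gray code: 1110000010101011
MSB stays the same: 1
Each subsequent bit = prev_binary XOR current_gray:
  B[1] = 1 XOR 1 = 0
  B[2] = 0 XOR 1 = 1
  B[3] = 1 XOR 0 = 1
  B[4] = 1 XOR 0 = 1
  B[5] = 1 XOR 0 = 1
  B[6] = 1 XOR 0 = 1
  B[7] = 1 XOR 0 = 1
  B[8] = 1 XOR 1 = 0
  B[9] = 0 XOR 0 = 0
  B[10] = 0 XOR 1 = 1
  B[11] = 1 XOR 0 = 1
  B[12] = 1 XOR 1 = 0
  B[13] = 0 XOR 0 = 0
  B[14] = 0 XOR 1 = 1
  B[15] = 1 XOR 1 = 0
= 1011111100110010 (48946 decimal)


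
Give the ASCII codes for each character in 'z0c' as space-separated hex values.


String: 'z0c'  (3 characters)
Per-character ASCII lookup:
  'z': lowercase starts at 97: 'z' = 97 + 25 = 122 → 0x7A
  '0': digits start at 48: '0' = 48 + 0 = 48 → 0x30
  'c': lowercase starts at 97: 'c' = 97 + 2 = 99 → 0x63
= 0x7A 0x30 0x63


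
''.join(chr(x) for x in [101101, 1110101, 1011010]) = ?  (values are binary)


Codes (binary): 101101 1110101 1011010
Per-code ASCII lookup:
  101101 = 45  (special character) → '-'
  1110101 = 117  (range 97-122: lowercase, 117 - 97 = 20) → 'u'
  1011010 = 90  (range 65-90: uppercase, 90 - 65 = 25) → 'Z'
= '-uZ'


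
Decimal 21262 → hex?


Divide by 16 repeatedly:
21262 ÷ 16 = 1328 remainder 14 (E)
1328 ÷ 16 = 83 remainder 0 (0)
83 ÷ 16 = 5 remainder 3 (3)
5 ÷ 16 = 0 remainder 5 (5)
Reading remainders bottom-up:
= 0x530E


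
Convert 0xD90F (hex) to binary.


Each hex digit → 4 binary bits:
  D = 1101
  9 = 1001
  0 = 0000
  F = 1111
Concatenate: 1101 1001 0000 1111
= 1101100100001111


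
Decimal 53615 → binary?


Divide by 2 repeatedly:
53615 ÷ 2 = 26807 remainder 1
26807 ÷ 2 = 13403 remainder 1
13403 ÷ 2 = 6701 remainder 1
6701 ÷ 2 = 3350 remainder 1
3350 ÷ 2 = 1675 remainder 0
1675 ÷ 2 = 837 remainder 1
837 ÷ 2 = 418 remainder 1
418 ÷ 2 = 209 remainder 0
209 ÷ 2 = 104 remainder 1
104 ÷ 2 = 52 remainder 0
52 ÷ 2 = 26 remainder 0
26 ÷ 2 = 13 remainder 0
13 ÷ 2 = 6 remainder 1
6 ÷ 2 = 3 remainder 0
3 ÷ 2 = 1 remainder 1
1 ÷ 2 = 0 remainder 1
Reading remainders bottom-up:
= 1101000101101111


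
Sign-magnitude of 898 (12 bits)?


Sign bit: 0 (positive)
Magnitude: 898 = 01110000010
= 001110000010


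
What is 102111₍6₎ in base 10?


Positional values (base 6):
  1 × 6^0 = 1 × 1 = 1
  1 × 6^1 = 1 × 6 = 6
  1 × 6^2 = 1 × 36 = 36
  2 × 6^3 = 2 × 216 = 432
  0 × 6^4 = 0 × 1296 = 0
  1 × 6^5 = 1 × 7776 = 7776
Sum = 1 + 6 + 36 + 432 + 0 + 7776
= 8251


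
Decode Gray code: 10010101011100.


Gray code: 10010101011100
MSB stays the same: 1
Each subsequent bit = prev_binary XOR current_gray:
  B[1] = 1 XOR 0 = 1
  B[2] = 1 XOR 0 = 1
  B[3] = 1 XOR 1 = 0
  B[4] = 0 XOR 0 = 0
  B[5] = 0 XOR 1 = 1
  B[6] = 1 XOR 0 = 1
  B[7] = 1 XOR 1 = 0
  B[8] = 0 XOR 0 = 0
  B[9] = 0 XOR 1 = 1
  B[10] = 1 XOR 1 = 0
  B[11] = 0 XOR 1 = 1
  B[12] = 1 XOR 0 = 1
  B[13] = 1 XOR 0 = 1
= 11100110010111 (14743 decimal)


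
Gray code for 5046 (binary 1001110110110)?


Binary: 1001110110110
Gray code: G = B XOR (B >> 1)
B >> 1 = 0100111011011
1001110110110 XOR 0100111011011:
  1 XOR 0 = 1
  0 XOR 1 = 1
  0 XOR 0 = 0
  1 XOR 0 = 1
  1 XOR 1 = 0
  1 XOR 1 = 0
  0 XOR 1 = 1
  1 XOR 0 = 1
  1 XOR 1 = 0
  0 XOR 1 = 1
  1 XOR 0 = 1
  1 XOR 1 = 0
  0 XOR 1 = 1
= 1101001101101


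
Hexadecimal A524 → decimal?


Positional values:
Position 0: 4 × 16^0 = 4 × 1 = 4
Position 1: 2 × 16^1 = 2 × 16 = 32
Position 2: 5 × 16^2 = 5 × 256 = 1280
Position 3: A × 16^3 = 10 × 4096 = 40960
Sum = 4 + 32 + 1280 + 40960
= 42276


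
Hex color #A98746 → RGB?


Hex: #A98746
R = A9₁₆ = 169
G = 87₁₆ = 135
B = 46₁₆ = 70
= RGB(169, 135, 70)


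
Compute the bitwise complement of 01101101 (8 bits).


Original: 01101101
Invert all bits:
  bit 0: 0 → 1
  bit 1: 1 → 0
  bit 2: 1 → 0
  bit 3: 0 → 1
  bit 4: 1 → 0
  bit 5: 1 → 0
  bit 6: 0 → 1
  bit 7: 1 → 0
= 10010010


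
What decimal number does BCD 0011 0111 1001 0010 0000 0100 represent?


Each 4-bit group → digit:
  0011 → 3
  0111 → 7
  1001 → 9
  0010 → 2
  0000 → 0
  0100 → 4
= 379204


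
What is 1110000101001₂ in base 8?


Group into 3-bit groups: 001110000101001
  001 = 1
  110 = 6
  000 = 0
  101 = 5
  001 = 1
= 0o16051


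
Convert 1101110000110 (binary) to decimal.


Positional values:
Bit 1: 1 × 2^1 = 2
Bit 2: 1 × 2^2 = 4
Bit 7: 1 × 2^7 = 128
Bit 8: 1 × 2^8 = 256
Bit 9: 1 × 2^9 = 512
Bit 11: 1 × 2^11 = 2048
Bit 12: 1 × 2^12 = 4096
Sum = 2 + 4 + 128 + 256 + 512 + 2048 + 4096
= 7046


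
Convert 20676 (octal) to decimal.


Positional values:
Position 0: 6 × 8^0 = 6
Position 1: 7 × 8^1 = 56
Position 2: 6 × 8^2 = 384
Position 3: 0 × 8^3 = 0
Position 4: 2 × 8^4 = 8192
Sum = 6 + 56 + 384 + 0 + 8192
= 8638


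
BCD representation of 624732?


Each digit → 4-bit binary:
  6 → 0110
  2 → 0010
  4 → 0100
  7 → 0111
  3 → 0011
  2 → 0010
= 0110 0010 0100 0111 0011 0010


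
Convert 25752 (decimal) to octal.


Divide by 8 repeatedly:
25752 ÷ 8 = 3219 remainder 0
3219 ÷ 8 = 402 remainder 3
402 ÷ 8 = 50 remainder 2
50 ÷ 8 = 6 remainder 2
6 ÷ 8 = 0 remainder 6
Reading remainders bottom-up:
= 0o62230


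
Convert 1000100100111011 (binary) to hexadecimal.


Group into 4-bit nibbles: 1000100100111011
  1000 = 8
  1001 = 9
  0011 = 3
  1011 = B
= 0x893B


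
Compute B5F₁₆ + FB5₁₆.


Align and add column by column (LSB to MSB, each column mod 16 with carry):
  0B5F
+ 0FB5
  ----
  col 0: F(15) + 5(5) + 0 (carry in) = 20 → 4(4), carry out 1
  col 1: 5(5) + B(11) + 1 (carry in) = 17 → 1(1), carry out 1
  col 2: B(11) + F(15) + 1 (carry in) = 27 → B(11), carry out 1
  col 3: 0(0) + 0(0) + 1 (carry in) = 1 → 1(1), carry out 0
Reading digits MSB→LSB: 1B14
Strip leading zeros: 1B14
= 0x1B14


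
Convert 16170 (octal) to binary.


Each octal digit → 3 binary bits:
  1 = 001
  6 = 110
  1 = 001
  7 = 111
  0 = 000
Concatenate: 001 110 001 111 000
= 001110001111000


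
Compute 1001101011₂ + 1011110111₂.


Align and add column by column (LSB to MSB, carry propagating):
  01001101011
+ 01011110111
  -----------
  col 0: 1 + 1 + 0 (carry in) = 2 → bit 0, carry out 1
  col 1: 1 + 1 + 1 (carry in) = 3 → bit 1, carry out 1
  col 2: 0 + 1 + 1 (carry in) = 2 → bit 0, carry out 1
  col 3: 1 + 0 + 1 (carry in) = 2 → bit 0, carry out 1
  col 4: 0 + 1 + 1 (carry in) = 2 → bit 0, carry out 1
  col 5: 1 + 1 + 1 (carry in) = 3 → bit 1, carry out 1
  col 6: 1 + 1 + 1 (carry in) = 3 → bit 1, carry out 1
  col 7: 0 + 1 + 1 (carry in) = 2 → bit 0, carry out 1
  col 8: 0 + 0 + 1 (carry in) = 1 → bit 1, carry out 0
  col 9: 1 + 1 + 0 (carry in) = 2 → bit 0, carry out 1
  col 10: 0 + 0 + 1 (carry in) = 1 → bit 1, carry out 0
Reading bits MSB→LSB: 10101100010
Strip leading zeros: 10101100010
= 10101100010


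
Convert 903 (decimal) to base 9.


Divide by 9 repeatedly:
903 ÷ 9 = 100 remainder 3
100 ÷ 9 = 11 remainder 1
11 ÷ 9 = 1 remainder 2
1 ÷ 9 = 0 remainder 1
Reading remainders bottom-up:
= 1213


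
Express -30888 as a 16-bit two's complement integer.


Original: 0111100010101000
Step 1 - Invert all bits: 1000011101010111
Step 2 - Add 1: 1000011101010111 + 1
= 1000011101011000 (represents -30888)


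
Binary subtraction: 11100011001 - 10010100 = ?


Align and subtract column by column (LSB to MSB, borrowing when needed):
  11100011001
- 00010010100
  -----------
  col 0: (1 - 0 borrow-in) - 0 → 1 - 0 = 1, borrow out 0
  col 1: (0 - 0 borrow-in) - 0 → 0 - 0 = 0, borrow out 0
  col 2: (0 - 0 borrow-in) - 1 → borrow from next column: (0+2) - 1 = 1, borrow out 1
  col 3: (1 - 1 borrow-in) - 0 → 0 - 0 = 0, borrow out 0
  col 4: (1 - 0 borrow-in) - 1 → 1 - 1 = 0, borrow out 0
  col 5: (0 - 0 borrow-in) - 0 → 0 - 0 = 0, borrow out 0
  col 6: (0 - 0 borrow-in) - 0 → 0 - 0 = 0, borrow out 0
  col 7: (0 - 0 borrow-in) - 1 → borrow from next column: (0+2) - 1 = 1, borrow out 1
  col 8: (1 - 1 borrow-in) - 0 → 0 - 0 = 0, borrow out 0
  col 9: (1 - 0 borrow-in) - 0 → 1 - 0 = 1, borrow out 0
  col 10: (1 - 0 borrow-in) - 0 → 1 - 0 = 1, borrow out 0
Reading bits MSB→LSB: 11010000101
Strip leading zeros: 11010000101
= 11010000101


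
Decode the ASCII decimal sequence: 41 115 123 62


Codes (decimal): 41 115 123 62
Per-code ASCII lookup:
  41  (special character) → ')'
  115  (range 97-122: lowercase, 115 - 97 = 18) → 's'
  123  (special character) → '{'
  62  (special character) → '>'
= ')s{>'


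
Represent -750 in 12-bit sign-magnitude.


Sign bit: 1 (negative)
Magnitude: 750 = 01011101110
= 101011101110


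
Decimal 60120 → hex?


Divide by 16 repeatedly:
60120 ÷ 16 = 3757 remainder 8 (8)
3757 ÷ 16 = 234 remainder 13 (D)
234 ÷ 16 = 14 remainder 10 (A)
14 ÷ 16 = 0 remainder 14 (E)
Reading remainders bottom-up:
= 0xEAD8


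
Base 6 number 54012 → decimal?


Positional values (base 6):
  2 × 6^0 = 2 × 1 = 2
  1 × 6^1 = 1 × 6 = 6
  0 × 6^2 = 0 × 36 = 0
  4 × 6^3 = 4 × 216 = 864
  5 × 6^4 = 5 × 1296 = 6480
Sum = 2 + 6 + 0 + 864 + 6480
= 7352


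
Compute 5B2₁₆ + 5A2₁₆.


Align and add column by column (LSB to MSB, each column mod 16 with carry):
  05B2
+ 05A2
  ----
  col 0: 2(2) + 2(2) + 0 (carry in) = 4 → 4(4), carry out 0
  col 1: B(11) + A(10) + 0 (carry in) = 21 → 5(5), carry out 1
  col 2: 5(5) + 5(5) + 1 (carry in) = 11 → B(11), carry out 0
  col 3: 0(0) + 0(0) + 0 (carry in) = 0 → 0(0), carry out 0
Reading digits MSB→LSB: 0B54
Strip leading zeros: B54
= 0xB54


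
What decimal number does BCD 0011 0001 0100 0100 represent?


Each 4-bit group → digit:
  0011 → 3
  0001 → 1
  0100 → 4
  0100 → 4
= 3144


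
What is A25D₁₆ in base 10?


Positional values:
Position 0: D × 16^0 = 13 × 1 = 13
Position 1: 5 × 16^1 = 5 × 16 = 80
Position 2: 2 × 16^2 = 2 × 256 = 512
Position 3: A × 16^3 = 10 × 4096 = 40960
Sum = 13 + 80 + 512 + 40960
= 41565


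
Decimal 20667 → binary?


Divide by 2 repeatedly:
20667 ÷ 2 = 10333 remainder 1
10333 ÷ 2 = 5166 remainder 1
5166 ÷ 2 = 2583 remainder 0
2583 ÷ 2 = 1291 remainder 1
1291 ÷ 2 = 645 remainder 1
645 ÷ 2 = 322 remainder 1
322 ÷ 2 = 161 remainder 0
161 ÷ 2 = 80 remainder 1
80 ÷ 2 = 40 remainder 0
40 ÷ 2 = 20 remainder 0
20 ÷ 2 = 10 remainder 0
10 ÷ 2 = 5 remainder 0
5 ÷ 2 = 2 remainder 1
2 ÷ 2 = 1 remainder 0
1 ÷ 2 = 0 remainder 1
Reading remainders bottom-up:
= 101000010111011


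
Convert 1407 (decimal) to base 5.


Divide by 5 repeatedly:
1407 ÷ 5 = 281 remainder 2
281 ÷ 5 = 56 remainder 1
56 ÷ 5 = 11 remainder 1
11 ÷ 5 = 2 remainder 1
2 ÷ 5 = 0 remainder 2
Reading remainders bottom-up:
= 21112


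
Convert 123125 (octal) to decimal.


Positional values:
Position 0: 5 × 8^0 = 5
Position 1: 2 × 8^1 = 16
Position 2: 1 × 8^2 = 64
Position 3: 3 × 8^3 = 1536
Position 4: 2 × 8^4 = 8192
Position 5: 1 × 8^5 = 32768
Sum = 5 + 16 + 64 + 1536 + 8192 + 32768
= 42581


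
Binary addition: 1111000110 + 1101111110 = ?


Align and add column by column (LSB to MSB, carry propagating):
  01111000110
+ 01101111110
  -----------
  col 0: 0 + 0 + 0 (carry in) = 0 → bit 0, carry out 0
  col 1: 1 + 1 + 0 (carry in) = 2 → bit 0, carry out 1
  col 2: 1 + 1 + 1 (carry in) = 3 → bit 1, carry out 1
  col 3: 0 + 1 + 1 (carry in) = 2 → bit 0, carry out 1
  col 4: 0 + 1 + 1 (carry in) = 2 → bit 0, carry out 1
  col 5: 0 + 1 + 1 (carry in) = 2 → bit 0, carry out 1
  col 6: 1 + 1 + 1 (carry in) = 3 → bit 1, carry out 1
  col 7: 1 + 0 + 1 (carry in) = 2 → bit 0, carry out 1
  col 8: 1 + 1 + 1 (carry in) = 3 → bit 1, carry out 1
  col 9: 1 + 1 + 1 (carry in) = 3 → bit 1, carry out 1
  col 10: 0 + 0 + 1 (carry in) = 1 → bit 1, carry out 0
Reading bits MSB→LSB: 11101000100
Strip leading zeros: 11101000100
= 11101000100


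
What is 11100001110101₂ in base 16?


Group into 4-bit nibbles: 0011100001110101
  0011 = 3
  1000 = 8
  0111 = 7
  0101 = 5
= 0x3875


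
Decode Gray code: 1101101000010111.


Gray code: 1101101000010111
MSB stays the same: 1
Each subsequent bit = prev_binary XOR current_gray:
  B[1] = 1 XOR 1 = 0
  B[2] = 0 XOR 0 = 0
  B[3] = 0 XOR 1 = 1
  B[4] = 1 XOR 1 = 0
  B[5] = 0 XOR 0 = 0
  B[6] = 0 XOR 1 = 1
  B[7] = 1 XOR 0 = 1
  B[8] = 1 XOR 0 = 1
  B[9] = 1 XOR 0 = 1
  B[10] = 1 XOR 0 = 1
  B[11] = 1 XOR 1 = 0
  B[12] = 0 XOR 0 = 0
  B[13] = 0 XOR 1 = 1
  B[14] = 1 XOR 1 = 0
  B[15] = 0 XOR 1 = 1
= 1001001111100101 (37861 decimal)


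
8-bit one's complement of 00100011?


Original: 00100011
Invert all bits:
  bit 0: 0 → 1
  bit 1: 0 → 1
  bit 2: 1 → 0
  bit 3: 0 → 1
  bit 4: 0 → 1
  bit 5: 0 → 1
  bit 6: 1 → 0
  bit 7: 1 → 0
= 11011100


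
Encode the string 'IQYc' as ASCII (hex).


String: 'IQYc'  (4 characters)
Per-character ASCII lookup:
  'I': uppercase starts at 65: 'I' = 65 + 8 = 73 → 0x49
  'Q': uppercase starts at 65: 'Q' = 65 + 16 = 81 → 0x51
  'Y': uppercase starts at 65: 'Y' = 65 + 24 = 89 → 0x59
  'c': lowercase starts at 97: 'c' = 97 + 2 = 99 → 0x63
= 0x49 0x51 0x59 0x63


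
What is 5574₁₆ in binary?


Each hex digit → 4 binary bits:
  5 = 0101
  5 = 0101
  7 = 0111
  4 = 0100
Concatenate: 0101 0101 0111 0100
= 0101010101110100


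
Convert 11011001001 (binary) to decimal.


Positional values:
Bit 0: 1 × 2^0 = 1
Bit 3: 1 × 2^3 = 8
Bit 6: 1 × 2^6 = 64
Bit 7: 1 × 2^7 = 128
Bit 9: 1 × 2^9 = 512
Bit 10: 1 × 2^10 = 1024
Sum = 1 + 8 + 64 + 128 + 512 + 1024
= 1737


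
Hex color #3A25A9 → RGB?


Hex: #3A25A9
R = 3A₁₆ = 58
G = 25₁₆ = 37
B = A9₁₆ = 169
= RGB(58, 37, 169)


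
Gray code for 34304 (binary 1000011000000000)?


Binary: 1000011000000000
Gray code: G = B XOR (B >> 1)
B >> 1 = 0100001100000000
1000011000000000 XOR 0100001100000000:
  1 XOR 0 = 1
  0 XOR 1 = 1
  0 XOR 0 = 0
  0 XOR 0 = 0
  0 XOR 0 = 0
  1 XOR 0 = 1
  1 XOR 1 = 0
  0 XOR 1 = 1
  0 XOR 0 = 0
  0 XOR 0 = 0
  0 XOR 0 = 0
  0 XOR 0 = 0
  0 XOR 0 = 0
  0 XOR 0 = 0
  0 XOR 0 = 0
  0 XOR 0 = 0
= 1100010100000000


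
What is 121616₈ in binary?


Each octal digit → 3 binary bits:
  1 = 001
  2 = 010
  1 = 001
  6 = 110
  1 = 001
  6 = 110
Concatenate: 001 010 001 110 001 110
= 001010001110001110


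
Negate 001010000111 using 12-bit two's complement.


Original: 001010000111
Step 1 - Invert all bits: 110101111000
Step 2 - Add 1: 110101111000 + 1
= 110101111001 (represents -647)


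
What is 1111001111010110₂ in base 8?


Group into 3-bit groups: 001111001111010110
  001 = 1
  111 = 7
  001 = 1
  111 = 7
  010 = 2
  110 = 6
= 0o171726


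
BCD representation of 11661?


Each digit → 4-bit binary:
  1 → 0001
  1 → 0001
  6 → 0110
  6 → 0110
  1 → 0001
= 0001 0001 0110 0110 0001


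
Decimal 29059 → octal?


Divide by 8 repeatedly:
29059 ÷ 8 = 3632 remainder 3
3632 ÷ 8 = 454 remainder 0
454 ÷ 8 = 56 remainder 6
56 ÷ 8 = 7 remainder 0
7 ÷ 8 = 0 remainder 7
Reading remainders bottom-up:
= 0o70603


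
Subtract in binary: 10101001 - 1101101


Align and subtract column by column (LSB to MSB, borrowing when needed):
  10101001
- 01101101
  --------
  col 0: (1 - 0 borrow-in) - 1 → 1 - 1 = 0, borrow out 0
  col 1: (0 - 0 borrow-in) - 0 → 0 - 0 = 0, borrow out 0
  col 2: (0 - 0 borrow-in) - 1 → borrow from next column: (0+2) - 1 = 1, borrow out 1
  col 3: (1 - 1 borrow-in) - 1 → borrow from next column: (0+2) - 1 = 1, borrow out 1
  col 4: (0 - 1 borrow-in) - 0 → borrow from next column: (-1+2) - 0 = 1, borrow out 1
  col 5: (1 - 1 borrow-in) - 1 → borrow from next column: (0+2) - 1 = 1, borrow out 1
  col 6: (0 - 1 borrow-in) - 1 → borrow from next column: (-1+2) - 1 = 0, borrow out 1
  col 7: (1 - 1 borrow-in) - 0 → 0 - 0 = 0, borrow out 0
Reading bits MSB→LSB: 00111100
Strip leading zeros: 111100
= 111100


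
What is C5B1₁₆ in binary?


Each hex digit → 4 binary bits:
  C = 1100
  5 = 0101
  B = 1011
  1 = 0001
Concatenate: 1100 0101 1011 0001
= 1100010110110001


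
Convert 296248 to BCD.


Each digit → 4-bit binary:
  2 → 0010
  9 → 1001
  6 → 0110
  2 → 0010
  4 → 0100
  8 → 1000
= 0010 1001 0110 0010 0100 1000


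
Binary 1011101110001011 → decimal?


Positional values:
Bit 0: 1 × 2^0 = 1
Bit 1: 1 × 2^1 = 2
Bit 3: 1 × 2^3 = 8
Bit 7: 1 × 2^7 = 128
Bit 8: 1 × 2^8 = 256
Bit 9: 1 × 2^9 = 512
Bit 11: 1 × 2^11 = 2048
Bit 12: 1 × 2^12 = 4096
Bit 13: 1 × 2^13 = 8192
Bit 15: 1 × 2^15 = 32768
Sum = 1 + 2 + 8 + 128 + 256 + 512 + 2048 + 4096 + 8192 + 32768
= 48011


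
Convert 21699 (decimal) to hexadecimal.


Divide by 16 repeatedly:
21699 ÷ 16 = 1356 remainder 3 (3)
1356 ÷ 16 = 84 remainder 12 (C)
84 ÷ 16 = 5 remainder 4 (4)
5 ÷ 16 = 0 remainder 5 (5)
Reading remainders bottom-up:
= 0x54C3


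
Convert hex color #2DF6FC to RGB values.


Hex: #2DF6FC
R = 2D₁₆ = 45
G = F6₁₆ = 246
B = FC₁₆ = 252
= RGB(45, 246, 252)


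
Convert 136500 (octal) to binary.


Each octal digit → 3 binary bits:
  1 = 001
  3 = 011
  6 = 110
  5 = 101
  0 = 000
  0 = 000
Concatenate: 001 011 110 101 000 000
= 001011110101000000


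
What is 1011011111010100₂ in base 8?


Group into 3-bit groups: 001011011111010100
  001 = 1
  011 = 3
  011 = 3
  111 = 7
  010 = 2
  100 = 4
= 0o133724


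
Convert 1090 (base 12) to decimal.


Positional values (base 12):
  0 × 12^0 = 0 × 1 = 0
  9 × 12^1 = 9 × 12 = 108
  0 × 12^2 = 0 × 144 = 0
  1 × 12^3 = 1 × 1728 = 1728
Sum = 0 + 108 + 0 + 1728
= 1836


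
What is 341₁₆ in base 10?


Positional values:
Position 0: 1 × 16^0 = 1 × 1 = 1
Position 1: 4 × 16^1 = 4 × 16 = 64
Position 2: 3 × 16^2 = 3 × 256 = 768
Sum = 1 + 64 + 768
= 833


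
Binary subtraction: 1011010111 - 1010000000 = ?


Align and subtract column by column (LSB to MSB, borrowing when needed):
  1011010111
- 1010000000
  ----------
  col 0: (1 - 0 borrow-in) - 0 → 1 - 0 = 1, borrow out 0
  col 1: (1 - 0 borrow-in) - 0 → 1 - 0 = 1, borrow out 0
  col 2: (1 - 0 borrow-in) - 0 → 1 - 0 = 1, borrow out 0
  col 3: (0 - 0 borrow-in) - 0 → 0 - 0 = 0, borrow out 0
  col 4: (1 - 0 borrow-in) - 0 → 1 - 0 = 1, borrow out 0
  col 5: (0 - 0 borrow-in) - 0 → 0 - 0 = 0, borrow out 0
  col 6: (1 - 0 borrow-in) - 0 → 1 - 0 = 1, borrow out 0
  col 7: (1 - 0 borrow-in) - 1 → 1 - 1 = 0, borrow out 0
  col 8: (0 - 0 borrow-in) - 0 → 0 - 0 = 0, borrow out 0
  col 9: (1 - 0 borrow-in) - 1 → 1 - 1 = 0, borrow out 0
Reading bits MSB→LSB: 0001010111
Strip leading zeros: 1010111
= 1010111


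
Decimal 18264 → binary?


Divide by 2 repeatedly:
18264 ÷ 2 = 9132 remainder 0
9132 ÷ 2 = 4566 remainder 0
4566 ÷ 2 = 2283 remainder 0
2283 ÷ 2 = 1141 remainder 1
1141 ÷ 2 = 570 remainder 1
570 ÷ 2 = 285 remainder 0
285 ÷ 2 = 142 remainder 1
142 ÷ 2 = 71 remainder 0
71 ÷ 2 = 35 remainder 1
35 ÷ 2 = 17 remainder 1
17 ÷ 2 = 8 remainder 1
8 ÷ 2 = 4 remainder 0
4 ÷ 2 = 2 remainder 0
2 ÷ 2 = 1 remainder 0
1 ÷ 2 = 0 remainder 1
Reading remainders bottom-up:
= 100011101011000


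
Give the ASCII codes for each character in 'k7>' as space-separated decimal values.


String: 'k7>'  (3 characters)
Per-character ASCII lookup:
  'k': lowercase starts at 97: 'k' = 97 + 10 = 107
  '7': digits start at 48: '7' = 48 + 7 = 55
  '>': special character: '>' = 62
= 107 55 62


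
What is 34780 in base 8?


Divide by 8 repeatedly:
34780 ÷ 8 = 4347 remainder 4
4347 ÷ 8 = 543 remainder 3
543 ÷ 8 = 67 remainder 7
67 ÷ 8 = 8 remainder 3
8 ÷ 8 = 1 remainder 0
1 ÷ 8 = 0 remainder 1
Reading remainders bottom-up:
= 0o103734


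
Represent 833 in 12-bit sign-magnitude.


Sign bit: 0 (positive)
Magnitude: 833 = 01101000001
= 001101000001


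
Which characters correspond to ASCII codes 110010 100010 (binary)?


Codes (binary): 110010 100010
Per-code ASCII lookup:
  110010 = 50  (range 48-57: digits, 50 - 48 = 2) → '2'
  100010 = 34  (special character) → '"'
= '2"'


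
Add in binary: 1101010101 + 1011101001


Align and add column by column (LSB to MSB, carry propagating):
  01101010101
+ 01011101001
  -----------
  col 0: 1 + 1 + 0 (carry in) = 2 → bit 0, carry out 1
  col 1: 0 + 0 + 1 (carry in) = 1 → bit 1, carry out 0
  col 2: 1 + 0 + 0 (carry in) = 1 → bit 1, carry out 0
  col 3: 0 + 1 + 0 (carry in) = 1 → bit 1, carry out 0
  col 4: 1 + 0 + 0 (carry in) = 1 → bit 1, carry out 0
  col 5: 0 + 1 + 0 (carry in) = 1 → bit 1, carry out 0
  col 6: 1 + 1 + 0 (carry in) = 2 → bit 0, carry out 1
  col 7: 0 + 1 + 1 (carry in) = 2 → bit 0, carry out 1
  col 8: 1 + 0 + 1 (carry in) = 2 → bit 0, carry out 1
  col 9: 1 + 1 + 1 (carry in) = 3 → bit 1, carry out 1
  col 10: 0 + 0 + 1 (carry in) = 1 → bit 1, carry out 0
Reading bits MSB→LSB: 11000111110
Strip leading zeros: 11000111110
= 11000111110


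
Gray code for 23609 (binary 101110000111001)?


Binary: 101110000111001
Gray code: G = B XOR (B >> 1)
B >> 1 = 010111000011100
101110000111001 XOR 010111000011100:
  1 XOR 0 = 1
  0 XOR 1 = 1
  1 XOR 0 = 1
  1 XOR 1 = 0
  1 XOR 1 = 0
  0 XOR 1 = 1
  0 XOR 0 = 0
  0 XOR 0 = 0
  0 XOR 0 = 0
  1 XOR 0 = 1
  1 XOR 1 = 0
  1 XOR 1 = 0
  0 XOR 1 = 1
  0 XOR 0 = 0
  1 XOR 0 = 1
= 111001000100101


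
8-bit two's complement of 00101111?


Original: 00101111
Step 1 - Invert all bits: 11010000
Step 2 - Add 1: 11010000 + 1
= 11010001 (represents -47)


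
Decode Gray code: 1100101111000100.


Gray code: 1100101111000100
MSB stays the same: 1
Each subsequent bit = prev_binary XOR current_gray:
  B[1] = 1 XOR 1 = 0
  B[2] = 0 XOR 0 = 0
  B[3] = 0 XOR 0 = 0
  B[4] = 0 XOR 1 = 1
  B[5] = 1 XOR 0 = 1
  B[6] = 1 XOR 1 = 0
  B[7] = 0 XOR 1 = 1
  B[8] = 1 XOR 1 = 0
  B[9] = 0 XOR 1 = 1
  B[10] = 1 XOR 0 = 1
  B[11] = 1 XOR 0 = 1
  B[12] = 1 XOR 0 = 1
  B[13] = 1 XOR 1 = 0
  B[14] = 0 XOR 0 = 0
  B[15] = 0 XOR 0 = 0
= 1000110101111000 (36216 decimal)


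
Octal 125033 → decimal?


Positional values:
Position 0: 3 × 8^0 = 3
Position 1: 3 × 8^1 = 24
Position 2: 0 × 8^2 = 0
Position 3: 5 × 8^3 = 2560
Position 4: 2 × 8^4 = 8192
Position 5: 1 × 8^5 = 32768
Sum = 3 + 24 + 0 + 2560 + 8192 + 32768
= 43547


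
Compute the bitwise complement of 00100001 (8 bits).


Original: 00100001
Invert all bits:
  bit 0: 0 → 1
  bit 1: 0 → 1
  bit 2: 1 → 0
  bit 3: 0 → 1
  bit 4: 0 → 1
  bit 5: 0 → 1
  bit 6: 0 → 1
  bit 7: 1 → 0
= 11011110


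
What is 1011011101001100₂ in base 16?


Group into 4-bit nibbles: 1011011101001100
  1011 = B
  0111 = 7
  0100 = 4
  1100 = C
= 0xB74C


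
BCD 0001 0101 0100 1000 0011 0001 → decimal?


Each 4-bit group → digit:
  0001 → 1
  0101 → 5
  0100 → 4
  1000 → 8
  0011 → 3
  0001 → 1
= 154831


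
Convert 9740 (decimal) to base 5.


Divide by 5 repeatedly:
9740 ÷ 5 = 1948 remainder 0
1948 ÷ 5 = 389 remainder 3
389 ÷ 5 = 77 remainder 4
77 ÷ 5 = 15 remainder 2
15 ÷ 5 = 3 remainder 0
3 ÷ 5 = 0 remainder 3
Reading remainders bottom-up:
= 302430


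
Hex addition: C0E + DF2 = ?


Align and add column by column (LSB to MSB, each column mod 16 with carry):
  0C0E
+ 0DF2
  ----
  col 0: E(14) + 2(2) + 0 (carry in) = 16 → 0(0), carry out 1
  col 1: 0(0) + F(15) + 1 (carry in) = 16 → 0(0), carry out 1
  col 2: C(12) + D(13) + 1 (carry in) = 26 → A(10), carry out 1
  col 3: 0(0) + 0(0) + 1 (carry in) = 1 → 1(1), carry out 0
Reading digits MSB→LSB: 1A00
Strip leading zeros: 1A00
= 0x1A00


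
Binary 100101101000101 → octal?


Group into 3-bit groups: 100101101000101
  100 = 4
  101 = 5
  101 = 5
  000 = 0
  101 = 5
= 0o45505


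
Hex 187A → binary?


Each hex digit → 4 binary bits:
  1 = 0001
  8 = 1000
  7 = 0111
  A = 1010
Concatenate: 0001 1000 0111 1010
= 0001100001111010


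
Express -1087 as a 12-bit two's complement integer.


Original: 010000111111
Step 1 - Invert all bits: 101111000000
Step 2 - Add 1: 101111000000 + 1
= 101111000001 (represents -1087)


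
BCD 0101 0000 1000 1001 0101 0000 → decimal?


Each 4-bit group → digit:
  0101 → 5
  0000 → 0
  1000 → 8
  1001 → 9
  0101 → 5
  0000 → 0
= 508950


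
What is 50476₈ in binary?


Each octal digit → 3 binary bits:
  5 = 101
  0 = 000
  4 = 100
  7 = 111
  6 = 110
Concatenate: 101 000 100 111 110
= 101000100111110


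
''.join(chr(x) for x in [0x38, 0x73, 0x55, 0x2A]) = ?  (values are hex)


Codes (hex): 0x38 0x73 0x55 0x2A
Per-code ASCII lookup:
  0x38 = 56  (range 48-57: digits, 56 - 48 = 8) → '8'
  0x73 = 115  (range 97-122: lowercase, 115 - 97 = 18) → 's'
  0x55 = 85  (range 65-90: uppercase, 85 - 65 = 20) → 'U'
  0x2A = 42  (special character) → '*'
= '8sU*'


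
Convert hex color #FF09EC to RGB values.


Hex: #FF09EC
R = FF₁₆ = 255
G = 09₁₆ = 9
B = EC₁₆ = 236
= RGB(255, 9, 236)


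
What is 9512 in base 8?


Divide by 8 repeatedly:
9512 ÷ 8 = 1189 remainder 0
1189 ÷ 8 = 148 remainder 5
148 ÷ 8 = 18 remainder 4
18 ÷ 8 = 2 remainder 2
2 ÷ 8 = 0 remainder 2
Reading remainders bottom-up:
= 0o22450


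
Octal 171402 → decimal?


Positional values:
Position 0: 2 × 8^0 = 2
Position 1: 0 × 8^1 = 0
Position 2: 4 × 8^2 = 256
Position 3: 1 × 8^3 = 512
Position 4: 7 × 8^4 = 28672
Position 5: 1 × 8^5 = 32768
Sum = 2 + 0 + 256 + 512 + 28672 + 32768
= 62210


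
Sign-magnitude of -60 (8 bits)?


Sign bit: 1 (negative)
Magnitude: 60 = 0111100
= 10111100


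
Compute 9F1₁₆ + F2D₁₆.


Align and add column by column (LSB to MSB, each column mod 16 with carry):
  09F1
+ 0F2D
  ----
  col 0: 1(1) + D(13) + 0 (carry in) = 14 → E(14), carry out 0
  col 1: F(15) + 2(2) + 0 (carry in) = 17 → 1(1), carry out 1
  col 2: 9(9) + F(15) + 1 (carry in) = 25 → 9(9), carry out 1
  col 3: 0(0) + 0(0) + 1 (carry in) = 1 → 1(1), carry out 0
Reading digits MSB→LSB: 191E
Strip leading zeros: 191E
= 0x191E


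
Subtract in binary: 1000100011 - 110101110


Align and subtract column by column (LSB to MSB, borrowing when needed):
  1000100011
- 0110101110
  ----------
  col 0: (1 - 0 borrow-in) - 0 → 1 - 0 = 1, borrow out 0
  col 1: (1 - 0 borrow-in) - 1 → 1 - 1 = 0, borrow out 0
  col 2: (0 - 0 borrow-in) - 1 → borrow from next column: (0+2) - 1 = 1, borrow out 1
  col 3: (0 - 1 borrow-in) - 1 → borrow from next column: (-1+2) - 1 = 0, borrow out 1
  col 4: (0 - 1 borrow-in) - 0 → borrow from next column: (-1+2) - 0 = 1, borrow out 1
  col 5: (1 - 1 borrow-in) - 1 → borrow from next column: (0+2) - 1 = 1, borrow out 1
  col 6: (0 - 1 borrow-in) - 0 → borrow from next column: (-1+2) - 0 = 1, borrow out 1
  col 7: (0 - 1 borrow-in) - 1 → borrow from next column: (-1+2) - 1 = 0, borrow out 1
  col 8: (0 - 1 borrow-in) - 1 → borrow from next column: (-1+2) - 1 = 0, borrow out 1
  col 9: (1 - 1 borrow-in) - 0 → 0 - 0 = 0, borrow out 0
Reading bits MSB→LSB: 0001110101
Strip leading zeros: 1110101
= 1110101


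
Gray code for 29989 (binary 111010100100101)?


Binary: 111010100100101
Gray code: G = B XOR (B >> 1)
B >> 1 = 011101010010010
111010100100101 XOR 011101010010010:
  1 XOR 0 = 1
  1 XOR 1 = 0
  1 XOR 1 = 0
  0 XOR 1 = 1
  1 XOR 0 = 1
  0 XOR 1 = 1
  1 XOR 0 = 1
  0 XOR 1 = 1
  0 XOR 0 = 0
  1 XOR 0 = 1
  0 XOR 1 = 1
  0 XOR 0 = 0
  1 XOR 0 = 1
  0 XOR 1 = 1
  1 XOR 0 = 1
= 100111110110111


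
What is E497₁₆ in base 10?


Positional values:
Position 0: 7 × 16^0 = 7 × 1 = 7
Position 1: 9 × 16^1 = 9 × 16 = 144
Position 2: 4 × 16^2 = 4 × 256 = 1024
Position 3: E × 16^3 = 14 × 4096 = 57344
Sum = 7 + 144 + 1024 + 57344
= 58519


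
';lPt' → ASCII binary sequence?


String: ';lPt'  (4 characters)
Per-character ASCII lookup:
  ';': special character: ';' = 59 → 111011
  'l': lowercase starts at 97: 'l' = 97 + 11 = 108 → 1101100
  'P': uppercase starts at 65: 'P' = 65 + 15 = 80 → 1010000
  't': lowercase starts at 97: 't' = 97 + 19 = 116 → 1110100
= 111011 1101100 1010000 1110100


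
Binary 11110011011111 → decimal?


Positional values:
Bit 0: 1 × 2^0 = 1
Bit 1: 1 × 2^1 = 2
Bit 2: 1 × 2^2 = 4
Bit 3: 1 × 2^3 = 8
Bit 4: 1 × 2^4 = 16
Bit 6: 1 × 2^6 = 64
Bit 7: 1 × 2^7 = 128
Bit 10: 1 × 2^10 = 1024
Bit 11: 1 × 2^11 = 2048
Bit 12: 1 × 2^12 = 4096
Bit 13: 1 × 2^13 = 8192
Sum = 1 + 2 + 4 + 8 + 16 + 64 + 128 + 1024 + 2048 + 4096 + 8192
= 15583


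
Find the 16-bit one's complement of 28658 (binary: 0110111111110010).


Original: 0110111111110010
Invert all bits:
  bit 0: 0 → 1
  bit 1: 1 → 0
  bit 2: 1 → 0
  bit 3: 0 → 1
  bit 4: 1 → 0
  bit 5: 1 → 0
  bit 6: 1 → 0
  bit 7: 1 → 0
  bit 8: 1 → 0
  bit 9: 1 → 0
  bit 10: 1 → 0
  bit 11: 1 → 0
  bit 12: 0 → 1
  bit 13: 0 → 1
  bit 14: 1 → 0
  bit 15: 0 → 1
= 1001000000001101


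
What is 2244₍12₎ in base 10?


Positional values (base 12):
  4 × 12^0 = 4 × 1 = 4
  4 × 12^1 = 4 × 12 = 48
  2 × 12^2 = 2 × 144 = 288
  2 × 12^3 = 2 × 1728 = 3456
Sum = 4 + 48 + 288 + 3456
= 3796


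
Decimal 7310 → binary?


Divide by 2 repeatedly:
7310 ÷ 2 = 3655 remainder 0
3655 ÷ 2 = 1827 remainder 1
1827 ÷ 2 = 913 remainder 1
913 ÷ 2 = 456 remainder 1
456 ÷ 2 = 228 remainder 0
228 ÷ 2 = 114 remainder 0
114 ÷ 2 = 57 remainder 0
57 ÷ 2 = 28 remainder 1
28 ÷ 2 = 14 remainder 0
14 ÷ 2 = 7 remainder 0
7 ÷ 2 = 3 remainder 1
3 ÷ 2 = 1 remainder 1
1 ÷ 2 = 0 remainder 1
Reading remainders bottom-up:
= 1110010001110


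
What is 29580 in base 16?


Divide by 16 repeatedly:
29580 ÷ 16 = 1848 remainder 12 (C)
1848 ÷ 16 = 115 remainder 8 (8)
115 ÷ 16 = 7 remainder 3 (3)
7 ÷ 16 = 0 remainder 7 (7)
Reading remainders bottom-up:
= 0x738C


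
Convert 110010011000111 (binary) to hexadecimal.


Group into 4-bit nibbles: 0110010011000111
  0110 = 6
  0100 = 4
  1100 = C
  0111 = 7
= 0x64C7


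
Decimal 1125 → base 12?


Divide by 12 repeatedly:
1125 ÷ 12 = 93 remainder 9
93 ÷ 12 = 7 remainder 9
7 ÷ 12 = 0 remainder 7
Reading remainders bottom-up:
= 799


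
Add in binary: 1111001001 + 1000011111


Align and add column by column (LSB to MSB, carry propagating):
  01111001001
+ 01000011111
  -----------
  col 0: 1 + 1 + 0 (carry in) = 2 → bit 0, carry out 1
  col 1: 0 + 1 + 1 (carry in) = 2 → bit 0, carry out 1
  col 2: 0 + 1 + 1 (carry in) = 2 → bit 0, carry out 1
  col 3: 1 + 1 + 1 (carry in) = 3 → bit 1, carry out 1
  col 4: 0 + 1 + 1 (carry in) = 2 → bit 0, carry out 1
  col 5: 0 + 0 + 1 (carry in) = 1 → bit 1, carry out 0
  col 6: 1 + 0 + 0 (carry in) = 1 → bit 1, carry out 0
  col 7: 1 + 0 + 0 (carry in) = 1 → bit 1, carry out 0
  col 8: 1 + 0 + 0 (carry in) = 1 → bit 1, carry out 0
  col 9: 1 + 1 + 0 (carry in) = 2 → bit 0, carry out 1
  col 10: 0 + 0 + 1 (carry in) = 1 → bit 1, carry out 0
Reading bits MSB→LSB: 10111101000
Strip leading zeros: 10111101000
= 10111101000


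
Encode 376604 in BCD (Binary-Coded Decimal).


Each digit → 4-bit binary:
  3 → 0011
  7 → 0111
  6 → 0110
  6 → 0110
  0 → 0000
  4 → 0100
= 0011 0111 0110 0110 0000 0100


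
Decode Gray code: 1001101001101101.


Gray code: 1001101001101101
MSB stays the same: 1
Each subsequent bit = prev_binary XOR current_gray:
  B[1] = 1 XOR 0 = 1
  B[2] = 1 XOR 0 = 1
  B[3] = 1 XOR 1 = 0
  B[4] = 0 XOR 1 = 1
  B[5] = 1 XOR 0 = 1
  B[6] = 1 XOR 1 = 0
  B[7] = 0 XOR 0 = 0
  B[8] = 0 XOR 0 = 0
  B[9] = 0 XOR 1 = 1
  B[10] = 1 XOR 1 = 0
  B[11] = 0 XOR 0 = 0
  B[12] = 0 XOR 1 = 1
  B[13] = 1 XOR 1 = 0
  B[14] = 0 XOR 0 = 0
  B[15] = 0 XOR 1 = 1
= 1110110001001001 (60489 decimal)


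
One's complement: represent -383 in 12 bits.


Original: 000101111111
Invert all bits:
  bit 0: 0 → 1
  bit 1: 0 → 1
  bit 2: 0 → 1
  bit 3: 1 → 0
  bit 4: 0 → 1
  bit 5: 1 → 0
  bit 6: 1 → 0
  bit 7: 1 → 0
  bit 8: 1 → 0
  bit 9: 1 → 0
  bit 10: 1 → 0
  bit 11: 1 → 0
= 111010000000


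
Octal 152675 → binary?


Each octal digit → 3 binary bits:
  1 = 001
  5 = 101
  2 = 010
  6 = 110
  7 = 111
  5 = 101
Concatenate: 001 101 010 110 111 101
= 001101010110111101


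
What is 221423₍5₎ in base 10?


Positional values (base 5):
  3 × 5^0 = 3 × 1 = 3
  2 × 5^1 = 2 × 5 = 10
  4 × 5^2 = 4 × 25 = 100
  1 × 5^3 = 1 × 125 = 125
  2 × 5^4 = 2 × 625 = 1250
  2 × 5^5 = 2 × 3125 = 6250
Sum = 3 + 10 + 100 + 125 + 1250 + 6250
= 7738


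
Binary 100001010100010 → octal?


Group into 3-bit groups: 100001010100010
  100 = 4
  001 = 1
  010 = 2
  100 = 4
  010 = 2
= 0o41242


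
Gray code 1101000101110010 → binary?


Gray code: 1101000101110010
MSB stays the same: 1
Each subsequent bit = prev_binary XOR current_gray:
  B[1] = 1 XOR 1 = 0
  B[2] = 0 XOR 0 = 0
  B[3] = 0 XOR 1 = 1
  B[4] = 1 XOR 0 = 1
  B[5] = 1 XOR 0 = 1
  B[6] = 1 XOR 0 = 1
  B[7] = 1 XOR 1 = 0
  B[8] = 0 XOR 0 = 0
  B[9] = 0 XOR 1 = 1
  B[10] = 1 XOR 1 = 0
  B[11] = 0 XOR 1 = 1
  B[12] = 1 XOR 0 = 1
  B[13] = 1 XOR 0 = 1
  B[14] = 1 XOR 1 = 0
  B[15] = 0 XOR 0 = 0
= 1001111001011100 (40540 decimal)


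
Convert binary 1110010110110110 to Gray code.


Binary: 1110010110110110
Gray code: G = B XOR (B >> 1)
B >> 1 = 0111001011011011
1110010110110110 XOR 0111001011011011:
  1 XOR 0 = 1
  1 XOR 1 = 0
  1 XOR 1 = 0
  0 XOR 1 = 1
  0 XOR 0 = 0
  1 XOR 0 = 1
  0 XOR 1 = 1
  1 XOR 0 = 1
  1 XOR 1 = 0
  0 XOR 1 = 1
  1 XOR 0 = 1
  1 XOR 1 = 0
  0 XOR 1 = 1
  1 XOR 0 = 1
  1 XOR 1 = 0
  0 XOR 1 = 1
= 1001011101101101
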